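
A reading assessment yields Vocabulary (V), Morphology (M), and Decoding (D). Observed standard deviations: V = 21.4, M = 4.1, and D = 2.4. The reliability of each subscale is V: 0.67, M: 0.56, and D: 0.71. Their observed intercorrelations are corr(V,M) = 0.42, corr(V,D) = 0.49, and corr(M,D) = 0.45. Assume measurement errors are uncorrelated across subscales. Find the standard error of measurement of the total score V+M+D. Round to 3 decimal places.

12.657

Var(total) = 480.53 + 132.89 = 613.42.
True-score variance = 320.336 + 132.89 = 453.227, so reliability = 0.7389.
Error variance = 613.42 − 453.227 = 160.194; SEM = √160.194 = 12.657.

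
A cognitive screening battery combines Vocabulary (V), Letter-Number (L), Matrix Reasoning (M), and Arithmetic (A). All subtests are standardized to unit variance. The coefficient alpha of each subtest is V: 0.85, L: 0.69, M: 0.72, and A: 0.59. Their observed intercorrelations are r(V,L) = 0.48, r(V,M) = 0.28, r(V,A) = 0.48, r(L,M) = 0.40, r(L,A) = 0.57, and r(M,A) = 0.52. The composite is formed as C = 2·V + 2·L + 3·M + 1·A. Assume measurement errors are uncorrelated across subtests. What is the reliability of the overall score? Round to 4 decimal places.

Var(C) = 2² + 2² + 3² + 1 + 2·[4·0.48 + 6·0.28 + 2·0.48 + 6·0.40 + 2·0.57 + 3·0.52] = 18 + 19.32 = 37.32.
Because errors are independent across components, Cov(Tᵢ,Tⱼ) = Cov(Xᵢ,Xⱼ); the off-diagonal part of the true-score variance is the same as above.
True-score variance = [2²·0.85 + 2²·0.69 + 3²·0.72 + 0.59] + 19.32 = 13.23 + 19.32 = 32.55.
Reliability = 32.55 / 37.32 = 0.8722.

0.8722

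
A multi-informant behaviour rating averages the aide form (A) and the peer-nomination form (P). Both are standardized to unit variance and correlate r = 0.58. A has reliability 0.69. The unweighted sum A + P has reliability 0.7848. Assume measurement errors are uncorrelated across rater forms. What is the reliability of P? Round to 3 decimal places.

Var(A+P) = 2 + 2·0.58 = 3.160.
True-score variance = ρ_A + ρ_P + 2·0.58, so 0.7848 = (0.69 + ρ_P + 1.16) / 3.160.
ρ_P = 0.7848·3.160 − 0.69 − 1.16 = 0.630.

0.630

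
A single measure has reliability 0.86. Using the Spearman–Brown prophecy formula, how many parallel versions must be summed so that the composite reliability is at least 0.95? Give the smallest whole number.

k ≥ ρ*(1−ρ₁)/(ρ₁(1−ρ*)) = 0.95·0.14 / (0.86·0.05) = 3.093.
Smallest integer k = 4.

4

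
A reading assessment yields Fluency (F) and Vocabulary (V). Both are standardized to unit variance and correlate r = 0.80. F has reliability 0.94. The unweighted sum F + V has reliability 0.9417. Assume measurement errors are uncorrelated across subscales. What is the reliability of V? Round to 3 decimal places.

Var(F+V) = 2 + 2·0.80 = 3.600.
True-score variance = ρ_F + ρ_V + 2·0.80, so 0.9417 = (0.94 + ρ_V + 1.60) / 3.600.
ρ_V = 0.9417·3.600 − 0.94 − 1.60 = 0.850.

0.850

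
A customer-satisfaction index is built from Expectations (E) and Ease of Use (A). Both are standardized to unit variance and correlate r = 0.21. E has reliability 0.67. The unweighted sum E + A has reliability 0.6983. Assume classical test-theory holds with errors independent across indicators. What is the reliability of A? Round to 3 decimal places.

0.600

Var(E+A) = 2 + 2·0.21 = 2.420.
True-score variance = ρ_E + ρ_A + 2·0.21, so 0.6983 = (0.67 + ρ_A + 0.42) / 2.420.
ρ_A = 0.6983·2.420 − 0.67 − 0.42 = 0.600.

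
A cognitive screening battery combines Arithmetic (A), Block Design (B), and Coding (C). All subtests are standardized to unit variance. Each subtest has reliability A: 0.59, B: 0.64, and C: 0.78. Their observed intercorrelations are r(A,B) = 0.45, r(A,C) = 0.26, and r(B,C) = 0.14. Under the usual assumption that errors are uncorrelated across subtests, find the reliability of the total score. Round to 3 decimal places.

0.789

Var(A+B+C) = 3 + 2·[0.45 + 0.26 + 0.14] = 3 + 1.7 = 4.7.
Under uncorrelated errors the observed covariances equal the true-score covariances, so only the own-variance terms attenuate.
True-score variance = [0.59 + 0.64 + 0.78] + 1.7 = 2.01 + 1.7 = 3.71.
Reliability = 3.71 / 4.7 = 0.789.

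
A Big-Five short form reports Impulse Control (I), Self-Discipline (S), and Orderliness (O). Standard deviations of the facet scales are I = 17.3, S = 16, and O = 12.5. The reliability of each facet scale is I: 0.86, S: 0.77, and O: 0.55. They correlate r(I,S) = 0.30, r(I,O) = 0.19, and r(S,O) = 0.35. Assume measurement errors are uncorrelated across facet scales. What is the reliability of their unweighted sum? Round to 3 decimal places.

0.844

Var(I+S+O) = 17.3² + 16² + 12.5² + 2·[17.3·16·0.30 + 17.3·12.5·0.19 + 16·12.5·0.35] = 711.54 + 388.255 = 1099.8.
Under uncorrelated errors the observed covariances equal the true-score covariances, so only the own-variance terms attenuate.
True-score variance = [17.3²·0.86 + 16²·0.77 + 12.5²·0.55] + 388.255 = 540.447 + 388.255 = 928.702.
Reliability = 928.702 / 1099.8 = 0.844.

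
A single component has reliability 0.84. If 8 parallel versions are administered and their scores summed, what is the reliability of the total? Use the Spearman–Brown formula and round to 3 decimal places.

0.977

ρ_k = kρ / (1 + (k−1)ρ) = 8·0.84 / (1 + 7·0.84) = 6.720 / 6.880 = 0.977.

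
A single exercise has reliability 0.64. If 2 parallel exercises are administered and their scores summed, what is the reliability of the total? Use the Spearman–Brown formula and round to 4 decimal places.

ρ_k = kρ / (1 + (k−1)ρ) = 2·0.64 / (1 + 1·0.64) = 1.280 / 1.640 = 0.7805.

0.7805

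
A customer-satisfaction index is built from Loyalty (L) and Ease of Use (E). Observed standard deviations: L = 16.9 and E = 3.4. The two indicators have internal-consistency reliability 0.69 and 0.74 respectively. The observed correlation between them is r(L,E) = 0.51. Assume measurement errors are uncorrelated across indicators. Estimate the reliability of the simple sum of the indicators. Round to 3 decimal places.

Var(L+E) = 16.9² + 3.4² + 2·[16.9·3.4·0.51] = 297.17 + 58.6092 = 355.779.
With uncorrelated errors the cross-covariances are all true-score covariance, so they carry over unchanged; only the diagonal terms shrink to ρᵢσᵢ².
True-score variance = [16.9²·0.69 + 3.4²·0.74] + 58.6092 = 205.625 + 58.6092 = 264.234.
Reliability = 264.234 / 355.779 = 0.743.

0.743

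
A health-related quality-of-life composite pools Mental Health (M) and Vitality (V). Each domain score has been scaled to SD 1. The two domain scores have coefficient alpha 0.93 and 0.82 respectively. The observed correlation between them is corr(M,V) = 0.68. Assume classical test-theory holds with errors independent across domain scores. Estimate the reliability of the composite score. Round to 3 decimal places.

Var(M+V) = 2 + 2·[0.68] = 2 + 1.36 = 3.36.
With uncorrelated errors the cross-covariances are all true-score covariance, so they carry over unchanged; only the diagonal terms shrink to ρᵢσᵢ².
True-score variance = [0.93 + 0.82] + 1.36 = 1.75 + 1.36 = 3.11.
Reliability = 3.11 / 3.36 = 0.926.

0.926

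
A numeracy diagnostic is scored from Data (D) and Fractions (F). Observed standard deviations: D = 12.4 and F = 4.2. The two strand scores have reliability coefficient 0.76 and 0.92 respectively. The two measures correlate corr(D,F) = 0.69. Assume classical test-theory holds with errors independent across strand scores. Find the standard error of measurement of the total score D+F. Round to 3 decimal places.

6.190

Var(total) = 171.4 + 71.8704 = 243.27.
True-score variance = 133.086 + 71.8704 = 204.957, so reliability = 0.8425.
Error variance = 243.27 − 204.957 = 38.3136; SEM = √38.3136 = 6.190.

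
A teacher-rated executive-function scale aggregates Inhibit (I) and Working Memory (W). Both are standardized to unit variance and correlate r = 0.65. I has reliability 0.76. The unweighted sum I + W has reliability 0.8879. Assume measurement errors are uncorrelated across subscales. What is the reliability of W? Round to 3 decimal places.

Var(I+W) = 2 + 2·0.65 = 3.300.
True-score variance = ρ_I + ρ_W + 2·0.65, so 0.8879 = (0.76 + ρ_W + 1.30) / 3.300.
ρ_W = 0.8879·3.300 − 0.76 − 1.30 = 0.870.

0.870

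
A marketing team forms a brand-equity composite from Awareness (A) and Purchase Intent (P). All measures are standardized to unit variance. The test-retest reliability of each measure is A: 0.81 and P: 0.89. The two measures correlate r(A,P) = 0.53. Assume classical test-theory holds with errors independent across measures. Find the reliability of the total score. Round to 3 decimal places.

0.902

Var(A+P) = 2 + 2·[0.53] = 2 + 1.06 = 3.06.
With uncorrelated errors the cross-covariances are all true-score covariance, so they carry over unchanged; only the diagonal terms shrink to ρᵢσᵢ².
True-score variance = [0.81 + 0.89] + 1.06 = 1.7 + 1.06 = 2.76.
Reliability = 2.76 / 3.06 = 0.902.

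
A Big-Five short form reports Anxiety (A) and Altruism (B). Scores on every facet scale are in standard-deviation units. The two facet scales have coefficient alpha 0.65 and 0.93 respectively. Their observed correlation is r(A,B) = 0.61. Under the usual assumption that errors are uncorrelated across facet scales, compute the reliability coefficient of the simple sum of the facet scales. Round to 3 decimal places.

0.870

Var(A+B) = 2 + 2·[0.61] = 2 + 1.22 = 3.22.
Because errors are independent across components, Cov(Tᵢ,Tⱼ) = Cov(Xᵢ,Xⱼ); the off-diagonal part of the true-score variance is the same as above.
True-score variance = [0.65 + 0.93] + 1.22 = 1.58 + 1.22 = 2.8.
Reliability = 2.8 / 3.22 = 0.870.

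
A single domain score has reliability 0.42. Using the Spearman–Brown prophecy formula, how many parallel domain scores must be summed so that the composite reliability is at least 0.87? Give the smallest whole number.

k ≥ ρ*(1−ρ₁)/(ρ₁(1−ρ*)) = 0.87·0.58 / (0.42·0.13) = 9.242.
Smallest integer k = 10.

10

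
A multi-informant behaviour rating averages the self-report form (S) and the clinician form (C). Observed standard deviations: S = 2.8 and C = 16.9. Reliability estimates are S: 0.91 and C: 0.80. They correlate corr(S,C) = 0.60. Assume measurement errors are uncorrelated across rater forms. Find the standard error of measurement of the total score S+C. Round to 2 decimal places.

Var(total) = 293.45 + 56.784 = 350.234.
True-score variance = 235.622 + 56.784 = 292.406, so reliability = 0.8349.
Error variance = 350.234 − 292.406 = 57.8276; SEM = √57.8276 = 7.60.

7.60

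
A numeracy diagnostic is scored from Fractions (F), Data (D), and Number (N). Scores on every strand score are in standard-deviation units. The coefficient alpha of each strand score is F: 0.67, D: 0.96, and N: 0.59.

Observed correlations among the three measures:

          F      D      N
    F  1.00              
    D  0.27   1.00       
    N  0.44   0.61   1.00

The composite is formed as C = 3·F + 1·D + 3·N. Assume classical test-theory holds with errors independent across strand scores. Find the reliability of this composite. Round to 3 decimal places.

Var(C) = 3² + 1 + 3² + 2·[3·0.27 + 9·0.44 + 3·0.61] = 19 + 13.2 = 32.2.
Because errors are independent across components, Cov(Tᵢ,Tⱼ) = Cov(Xᵢ,Xⱼ); the off-diagonal part of the true-score variance is the same as above.
True-score variance = [3²·0.67 + 0.96 + 3²·0.59] + 13.2 = 12.3 + 13.2 = 25.5.
Reliability = 25.5 / 32.2 = 0.792.

0.792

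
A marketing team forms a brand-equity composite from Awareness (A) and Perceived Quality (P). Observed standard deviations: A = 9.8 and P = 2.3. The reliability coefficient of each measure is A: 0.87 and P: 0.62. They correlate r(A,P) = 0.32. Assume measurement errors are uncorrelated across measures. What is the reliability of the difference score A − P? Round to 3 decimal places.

Var(A−P) = 9.8² + 2.3² − 2·9.8·2.3·0.32 = 101.33 − 14.4256 = 86.9044.
Because errors are independent across components, Cov(Tᵢ,Tⱼ) = Cov(Xᵢ,Xⱼ); the off-diagonal part of the true-score variance is the same as above.
True-score variance = [9.8²·0.87 + 2.3²·0.62] − 14.4256 = 86.8346 − 14.4256 = 72.409.
Reliability = 72.409 / 86.9044 = 0.833.

0.833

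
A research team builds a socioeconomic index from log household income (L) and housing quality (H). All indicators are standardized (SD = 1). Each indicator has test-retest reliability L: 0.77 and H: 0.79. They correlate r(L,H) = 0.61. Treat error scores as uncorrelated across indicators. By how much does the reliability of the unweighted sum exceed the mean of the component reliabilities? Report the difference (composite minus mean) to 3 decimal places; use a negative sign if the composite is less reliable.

Var(sum) = 2 + 1.22 = 3.22; true-score variance = 1.56 + 1.22 = 2.78; composite reliability = 0.8634.
Mean component reliability = 0.7800.
Difference = 0.8634 − 0.7800 = 0.083.

0.083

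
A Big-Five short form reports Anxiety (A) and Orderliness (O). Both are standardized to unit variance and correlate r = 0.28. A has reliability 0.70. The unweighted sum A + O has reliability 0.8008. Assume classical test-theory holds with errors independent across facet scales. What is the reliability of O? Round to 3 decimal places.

0.790

Var(A+O) = 2 + 2·0.28 = 2.560.
True-score variance = ρ_A + ρ_O + 2·0.28, so 0.8008 = (0.70 + ρ_O + 0.56) / 2.560.
ρ_O = 0.8008·2.560 − 0.70 − 0.56 = 0.790.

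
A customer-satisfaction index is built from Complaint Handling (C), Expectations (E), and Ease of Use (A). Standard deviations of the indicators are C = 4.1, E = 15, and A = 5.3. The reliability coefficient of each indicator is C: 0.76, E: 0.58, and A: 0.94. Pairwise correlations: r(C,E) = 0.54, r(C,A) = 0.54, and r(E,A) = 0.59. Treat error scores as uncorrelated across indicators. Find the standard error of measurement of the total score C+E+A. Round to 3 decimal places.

10.011

Var(total) = 269.9 + 183.698 = 453.598.
True-score variance = 169.68 + 183.698 = 353.379, so reliability = 0.7791.
Error variance = 453.598 − 353.379 = 100.22; SEM = √100.22 = 10.011.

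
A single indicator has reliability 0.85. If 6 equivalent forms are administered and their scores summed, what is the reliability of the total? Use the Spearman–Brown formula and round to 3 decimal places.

0.971

ρ_k = kρ / (1 + (k−1)ρ) = 6·0.85 / (1 + 5·0.85) = 5.100 / 5.250 = 0.971.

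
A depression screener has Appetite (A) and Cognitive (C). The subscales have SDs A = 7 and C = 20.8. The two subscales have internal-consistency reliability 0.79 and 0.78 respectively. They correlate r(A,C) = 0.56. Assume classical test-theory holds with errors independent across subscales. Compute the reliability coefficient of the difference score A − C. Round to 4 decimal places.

Var(A−C) = 7² + 20.8² − 2·7·20.8·0.56 = 481.64 − 163.072 = 318.568.
With uncorrelated errors the cross-covariances are all true-score covariance, so they carry over unchanged; only the diagonal terms shrink to ρᵢσᵢ².
True-score variance = [7²·0.79 + 20.8²·0.78] − 163.072 = 376.169 − 163.072 = 213.097.
Reliability = 213.097 / 318.568 = 0.6689.

0.6689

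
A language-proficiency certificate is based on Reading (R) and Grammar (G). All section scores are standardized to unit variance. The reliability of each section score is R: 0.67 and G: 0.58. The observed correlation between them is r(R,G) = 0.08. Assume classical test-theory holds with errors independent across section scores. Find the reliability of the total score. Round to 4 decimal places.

0.6528

Var(R+G) = 2 + 2·[0.08] = 2 + 0.16 = 2.16.
Under uncorrelated errors the observed covariances equal the true-score covariances, so only the own-variance terms attenuate.
True-score variance = [0.67 + 0.58] + 0.16 = 1.25 + 0.16 = 1.41.
Reliability = 1.41 / 2.16 = 0.6528.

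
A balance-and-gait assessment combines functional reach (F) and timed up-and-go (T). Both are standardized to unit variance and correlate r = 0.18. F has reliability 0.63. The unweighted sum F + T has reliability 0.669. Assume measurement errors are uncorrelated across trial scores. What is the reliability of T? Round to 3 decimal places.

Var(F+T) = 2 + 2·0.18 = 2.360.
True-score variance = ρ_F + ρ_T + 2·0.18, so 0.669 = (0.63 + ρ_T + 0.36) / 2.360.
ρ_T = 0.669·2.360 − 0.63 − 0.36 = 0.589.

0.589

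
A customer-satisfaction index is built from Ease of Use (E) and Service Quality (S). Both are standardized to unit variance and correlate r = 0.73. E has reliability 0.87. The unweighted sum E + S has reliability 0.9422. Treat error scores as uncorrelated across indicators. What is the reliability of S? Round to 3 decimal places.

0.930

Var(E+S) = 2 + 2·0.73 = 3.460.
True-score variance = ρ_E + ρ_S + 2·0.73, so 0.9422 = (0.87 + ρ_S + 1.46) / 3.460.
ρ_S = 0.9422·3.460 − 0.87 − 1.46 = 0.930.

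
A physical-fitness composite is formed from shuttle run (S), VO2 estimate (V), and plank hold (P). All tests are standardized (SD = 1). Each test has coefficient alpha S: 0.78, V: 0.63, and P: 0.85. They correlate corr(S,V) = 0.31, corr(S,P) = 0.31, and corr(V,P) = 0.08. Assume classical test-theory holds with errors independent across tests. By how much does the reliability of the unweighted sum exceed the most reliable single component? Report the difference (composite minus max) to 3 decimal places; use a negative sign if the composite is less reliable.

-0.018

Var(sum) = 3 + 1.4 = 4.4; true-score variance = 2.26 + 1.4 = 3.66; composite reliability = 0.8318.
Max component reliability = 0.8500.
Difference = 0.8318 − 0.8500 = -0.018.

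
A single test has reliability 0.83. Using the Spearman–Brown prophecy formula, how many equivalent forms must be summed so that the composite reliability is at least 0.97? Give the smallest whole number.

7

k ≥ ρ*(1−ρ₁)/(ρ₁(1−ρ*)) = 0.97·0.17 / (0.83·0.03) = 6.622.
Smallest integer k = 7.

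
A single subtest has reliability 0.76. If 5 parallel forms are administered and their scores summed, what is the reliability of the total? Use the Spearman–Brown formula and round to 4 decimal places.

ρ_k = kρ / (1 + (k−1)ρ) = 5·0.76 / (1 + 4·0.76) = 3.800 / 4.040 = 0.9406.

0.9406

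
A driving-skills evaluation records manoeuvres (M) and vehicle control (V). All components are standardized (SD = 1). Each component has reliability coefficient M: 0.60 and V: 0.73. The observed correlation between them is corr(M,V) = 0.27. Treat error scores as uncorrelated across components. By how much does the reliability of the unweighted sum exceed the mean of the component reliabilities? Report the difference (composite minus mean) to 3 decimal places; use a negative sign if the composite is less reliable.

0.071

Var(sum) = 2 + 0.54 = 2.54; true-score variance = 1.33 + 0.54 = 1.87; composite reliability = 0.7362.
Mean component reliability = 0.6650.
Difference = 0.7362 − 0.6650 = 0.071.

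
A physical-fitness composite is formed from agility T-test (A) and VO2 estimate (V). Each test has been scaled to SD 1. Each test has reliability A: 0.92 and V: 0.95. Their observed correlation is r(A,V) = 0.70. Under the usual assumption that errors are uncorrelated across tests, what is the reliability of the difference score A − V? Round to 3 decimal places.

Var(A−V) = 1 + 1 − 2·0.70 = 2 − 1.4 = 0.6.
With uncorrelated errors the cross-covariances are all true-score covariance, so they carry over unchanged; only the diagonal terms shrink to ρᵢσᵢ².
True-score variance = [0.92 + 0.95] − 1.4 = 1.87 − 1.4 = 0.47.
Reliability = 0.47 / 0.6 = 0.783.

0.783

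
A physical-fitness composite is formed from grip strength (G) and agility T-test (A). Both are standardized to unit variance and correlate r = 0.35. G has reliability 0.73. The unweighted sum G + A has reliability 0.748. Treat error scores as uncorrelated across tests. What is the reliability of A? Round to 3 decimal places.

0.590

Var(G+A) = 2 + 2·0.35 = 2.700.
True-score variance = ρ_G + ρ_A + 2·0.35, so 0.748 = (0.73 + ρ_A + 0.70) / 2.700.
ρ_A = 0.748·2.700 − 0.73 − 0.70 = 0.590.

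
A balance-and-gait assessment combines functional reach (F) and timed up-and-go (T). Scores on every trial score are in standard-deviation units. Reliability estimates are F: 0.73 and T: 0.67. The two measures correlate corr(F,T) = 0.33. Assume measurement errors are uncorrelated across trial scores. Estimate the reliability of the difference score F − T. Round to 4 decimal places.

Var(F−T) = 1 + 1 − 2·0.33 = 2 − 0.66 = 1.34.
Because errors are independent across components, Cov(Tᵢ,Tⱼ) = Cov(Xᵢ,Xⱼ); the off-diagonal part of the true-score variance is the same as above.
True-score variance = [0.73 + 0.67] − 0.66 = 1.4 − 0.66 = 0.74.
Reliability = 0.74 / 1.34 = 0.5522.

0.5522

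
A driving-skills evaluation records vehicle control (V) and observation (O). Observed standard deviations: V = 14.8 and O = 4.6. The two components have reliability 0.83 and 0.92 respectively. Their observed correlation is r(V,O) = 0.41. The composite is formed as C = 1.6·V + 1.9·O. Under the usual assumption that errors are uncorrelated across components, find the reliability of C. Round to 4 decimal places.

0.8743

Var(C) = 1.6²·14.8² + 1.9²·4.6² + 2·[3.04·14.8·4.6·0.41] = 637.13 + 169.71 = 806.84.
With uncorrelated errors the cross-covariances are all true-score covariance, so they carry over unchanged; only the diagonal terms shrink to ρᵢσᵢ².
True-score variance = [1.6²·14.8²·0.83 + 1.9²·4.6²·0.92] + 169.71 = 535.693 + 169.71 = 705.403.
Reliability = 705.403 / 806.84 = 0.8743.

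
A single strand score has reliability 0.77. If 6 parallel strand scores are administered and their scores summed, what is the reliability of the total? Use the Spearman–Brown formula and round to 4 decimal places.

0.9526

ρ_k = kρ / (1 + (k−1)ρ) = 6·0.77 / (1 + 5·0.77) = 4.620 / 4.850 = 0.9526.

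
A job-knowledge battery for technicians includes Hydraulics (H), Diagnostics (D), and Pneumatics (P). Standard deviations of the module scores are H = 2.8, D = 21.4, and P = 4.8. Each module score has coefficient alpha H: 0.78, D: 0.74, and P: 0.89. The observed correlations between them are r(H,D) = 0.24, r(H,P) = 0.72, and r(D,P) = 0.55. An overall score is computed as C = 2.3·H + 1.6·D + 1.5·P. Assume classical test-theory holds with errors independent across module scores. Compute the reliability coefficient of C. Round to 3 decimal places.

0.813

Var(C) = 2.3²·2.8² + 1.6²·21.4² + 1.5²·4.8² + 2·[3.68·2.8·21.4·0.24 + 3.45·2.8·4.8·0.72 + 2.4·21.4·4.8·0.55] = 1265.69 + 443.793 = 1709.48.
Under uncorrelated errors the observed covariances equal the true-score covariances, so only the own-variance terms attenuate.
True-score variance = [2.3²·2.8²·0.78 + 1.6²·21.4²·0.74 + 1.5²·4.8²·0.89] + 443.793 = 946.046 + 443.793 = 1389.84.
Reliability = 1389.84 / 1709.48 = 0.813.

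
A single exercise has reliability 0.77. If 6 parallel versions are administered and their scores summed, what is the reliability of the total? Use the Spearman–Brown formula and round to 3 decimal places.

ρ_k = kρ / (1 + (k−1)ρ) = 6·0.77 / (1 + 5·0.77) = 4.620 / 4.850 = 0.953.

0.953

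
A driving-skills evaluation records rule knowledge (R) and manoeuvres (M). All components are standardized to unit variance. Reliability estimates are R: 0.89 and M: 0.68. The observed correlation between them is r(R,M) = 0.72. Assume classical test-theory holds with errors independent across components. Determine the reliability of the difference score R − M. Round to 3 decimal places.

Var(R−M) = 1 + 1 − 2·0.72 = 2 − 1.44 = 0.56.
Under uncorrelated errors the observed covariances equal the true-score covariances, so only the own-variance terms attenuate.
True-score variance = [0.89 + 0.68] − 1.44 = 1.57 − 1.44 = 0.13.
Reliability = 0.13 / 0.56 = 0.232.

0.232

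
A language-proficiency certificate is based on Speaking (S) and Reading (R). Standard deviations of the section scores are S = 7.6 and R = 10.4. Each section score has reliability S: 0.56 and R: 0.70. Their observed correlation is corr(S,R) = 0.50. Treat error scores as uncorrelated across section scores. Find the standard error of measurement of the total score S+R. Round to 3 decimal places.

Var(total) = 165.92 + 79.04 = 244.96.
True-score variance = 108.058 + 79.04 = 187.098, so reliability = 0.7638.
Error variance = 244.96 − 187.098 = 57.8624; SEM = √57.8624 = 7.607.

7.607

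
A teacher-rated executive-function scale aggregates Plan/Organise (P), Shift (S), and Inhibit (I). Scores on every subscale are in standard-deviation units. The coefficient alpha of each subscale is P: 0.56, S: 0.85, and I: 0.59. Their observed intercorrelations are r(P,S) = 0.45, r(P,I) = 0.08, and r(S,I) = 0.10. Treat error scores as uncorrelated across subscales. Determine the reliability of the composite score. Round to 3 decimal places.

Var(P+S+I) = 3 + 2·[0.45 + 0.08 + 0.10] = 3 + 1.26 = 4.26.
Because errors are independent across components, Cov(Tᵢ,Tⱼ) = Cov(Xᵢ,Xⱼ); the off-diagonal part of the true-score variance is the same as above.
True-score variance = [0.56 + 0.85 + 0.59] + 1.26 = 2 + 1.26 = 3.26.
Reliability = 3.26 / 4.26 = 0.765.

0.765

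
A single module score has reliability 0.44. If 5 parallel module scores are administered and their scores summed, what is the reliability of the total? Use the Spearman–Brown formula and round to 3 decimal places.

ρ_k = kρ / (1 + (k−1)ρ) = 5·0.44 / (1 + 4·0.44) = 2.200 / 2.760 = 0.797.

0.797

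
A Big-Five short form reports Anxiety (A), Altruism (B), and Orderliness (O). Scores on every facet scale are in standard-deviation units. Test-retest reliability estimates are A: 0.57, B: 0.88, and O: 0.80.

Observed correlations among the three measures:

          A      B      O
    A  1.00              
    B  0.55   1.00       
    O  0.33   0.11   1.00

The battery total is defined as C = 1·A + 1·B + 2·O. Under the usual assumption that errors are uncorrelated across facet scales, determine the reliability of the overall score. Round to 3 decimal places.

Var(C) = 1 + 1 + 2² + 2·[0.55 + 2·0.33 + 2·0.11] = 6 + 2.86 = 8.86.
Because errors are independent across components, Cov(Tᵢ,Tⱼ) = Cov(Xᵢ,Xⱼ); the off-diagonal part of the true-score variance is the same as above.
True-score variance = [0.57 + 0.88 + 2²·0.80] + 2.86 = 4.65 + 2.86 = 7.51.
Reliability = 7.51 / 8.86 = 0.848.

0.848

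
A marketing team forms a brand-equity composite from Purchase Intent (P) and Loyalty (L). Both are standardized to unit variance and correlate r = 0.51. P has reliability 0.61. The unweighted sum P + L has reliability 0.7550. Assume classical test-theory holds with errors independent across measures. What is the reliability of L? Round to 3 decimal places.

Var(P+L) = 2 + 2·0.51 = 3.020.
True-score variance = ρ_P + ρ_L + 2·0.51, so 0.7550 = (0.61 + ρ_L + 1.02) / 3.020.
ρ_L = 0.7550·3.020 − 0.61 − 1.02 = 0.650.

0.650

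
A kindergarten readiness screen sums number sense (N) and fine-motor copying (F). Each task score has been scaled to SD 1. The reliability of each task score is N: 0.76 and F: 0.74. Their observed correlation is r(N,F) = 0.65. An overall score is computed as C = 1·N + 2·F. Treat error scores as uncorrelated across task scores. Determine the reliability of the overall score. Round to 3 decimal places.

Var(C) = 1 + 2² + 2·[2·0.65] = 5 + 2.6 = 7.6.
Because errors are independent across components, Cov(Tᵢ,Tⱼ) = Cov(Xᵢ,Xⱼ); the off-diagonal part of the true-score variance is the same as above.
True-score variance = [0.76 + 2²·0.74] + 2.6 = 3.72 + 2.6 = 6.32.
Reliability = 6.32 / 7.6 = 0.832.

0.832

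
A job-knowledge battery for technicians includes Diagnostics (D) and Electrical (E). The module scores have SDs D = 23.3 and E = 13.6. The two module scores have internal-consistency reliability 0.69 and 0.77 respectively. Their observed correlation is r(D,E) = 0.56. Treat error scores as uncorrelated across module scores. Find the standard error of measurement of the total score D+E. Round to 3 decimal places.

14.520

Var(total) = 727.85 + 354.906 = 1082.76.
True-score variance = 517.013 + 354.906 = 871.919, so reliability = 0.8053.
Error variance = 1082.76 − 871.919 = 210.837; SEM = √210.837 = 14.520.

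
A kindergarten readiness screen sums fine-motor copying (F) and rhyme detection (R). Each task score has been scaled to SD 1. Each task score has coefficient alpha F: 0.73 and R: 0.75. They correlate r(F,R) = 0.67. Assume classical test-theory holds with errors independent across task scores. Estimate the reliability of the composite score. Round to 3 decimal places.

Var(F+R) = 2 + 2·[0.67] = 2 + 1.34 = 3.34.
With uncorrelated errors the cross-covariances are all true-score covariance, so they carry over unchanged; only the diagonal terms shrink to ρᵢσᵢ².
True-score variance = [0.73 + 0.75] + 1.34 = 1.48 + 1.34 = 2.82.
Reliability = 2.82 / 3.34 = 0.844.

0.844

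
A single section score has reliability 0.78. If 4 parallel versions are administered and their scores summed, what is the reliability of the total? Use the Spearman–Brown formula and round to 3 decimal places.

0.934

ρ_k = kρ / (1 + (k−1)ρ) = 4·0.78 / (1 + 3·0.78) = 3.120 / 3.340 = 0.934.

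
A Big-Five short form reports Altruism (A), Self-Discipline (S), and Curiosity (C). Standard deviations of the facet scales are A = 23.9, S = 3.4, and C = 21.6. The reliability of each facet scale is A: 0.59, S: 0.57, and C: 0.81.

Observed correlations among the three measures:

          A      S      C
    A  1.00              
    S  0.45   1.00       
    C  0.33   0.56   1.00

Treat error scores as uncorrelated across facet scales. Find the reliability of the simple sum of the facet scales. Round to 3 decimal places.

0.788

Var(A+S+C) = 23.9² + 3.4² + 21.6² + 2·[23.9·3.4·0.45 + 23.9·21.6·0.33 + 3.4·21.6·0.56] = 1049.33 + 496.105 = 1545.44.
Because errors are independent across components, Cov(Tᵢ,Tⱼ) = Cov(Xᵢ,Xⱼ); the off-diagonal part of the true-score variance is the same as above.
True-score variance = [23.9²·0.59 + 3.4²·0.57 + 21.6²·0.81] + 496.105 = 721.517 + 496.105 = 1217.62.
Reliability = 1217.62 / 1545.44 = 0.788.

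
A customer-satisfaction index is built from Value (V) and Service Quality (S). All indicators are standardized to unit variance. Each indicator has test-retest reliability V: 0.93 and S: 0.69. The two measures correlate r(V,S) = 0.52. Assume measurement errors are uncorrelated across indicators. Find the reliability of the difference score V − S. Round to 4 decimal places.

0.6042

Var(V−S) = 1 + 1 − 2·0.52 = 2 − 1.04 = 0.96.
Under uncorrelated errors the observed covariances equal the true-score covariances, so only the own-variance terms attenuate.
True-score variance = [0.93 + 0.69] − 1.04 = 1.62 − 1.04 = 0.58.
Reliability = 0.58 / 0.96 = 0.6042.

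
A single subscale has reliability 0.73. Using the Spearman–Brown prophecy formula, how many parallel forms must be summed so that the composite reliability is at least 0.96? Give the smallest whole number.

k ≥ ρ*(1−ρ₁)/(ρ₁(1−ρ*)) = 0.96·0.27 / (0.73·0.04) = 8.877.
Smallest integer k = 9.

9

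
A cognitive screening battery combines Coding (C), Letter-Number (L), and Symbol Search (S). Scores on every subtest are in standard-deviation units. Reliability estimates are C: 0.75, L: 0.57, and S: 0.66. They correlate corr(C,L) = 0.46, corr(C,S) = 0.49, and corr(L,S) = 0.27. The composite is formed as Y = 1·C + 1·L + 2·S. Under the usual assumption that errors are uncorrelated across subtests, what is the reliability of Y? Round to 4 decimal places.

0.7952

Var(Y) = 1 + 1 + 2² + 2·[0.46 + 2·0.49 + 2·0.27] = 6 + 3.96 = 9.96.
Because errors are independent across components, Cov(Tᵢ,Tⱼ) = Cov(Xᵢ,Xⱼ); the off-diagonal part of the true-score variance is the same as above.
True-score variance = [0.75 + 0.57 + 2²·0.66] + 3.96 = 3.96 + 3.96 = 7.92.
Reliability = 7.92 / 9.96 = 0.7952.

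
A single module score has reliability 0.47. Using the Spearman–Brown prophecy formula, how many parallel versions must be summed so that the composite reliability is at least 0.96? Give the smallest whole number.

k ≥ ρ*(1−ρ₁)/(ρ₁(1−ρ*)) = 0.96·0.53 / (0.47·0.04) = 27.064.
Smallest integer k = 28.

28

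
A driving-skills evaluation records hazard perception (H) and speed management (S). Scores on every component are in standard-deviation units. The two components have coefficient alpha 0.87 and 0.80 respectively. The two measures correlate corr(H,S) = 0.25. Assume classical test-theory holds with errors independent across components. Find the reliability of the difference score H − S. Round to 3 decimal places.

Var(H−S) = 1 + 1 − 2·0.25 = 2 − 0.5 = 1.5.
Under uncorrelated errors the observed covariances equal the true-score covariances, so only the own-variance terms attenuate.
True-score variance = [0.87 + 0.80] − 0.5 = 1.67 − 0.5 = 1.17.
Reliability = 1.17 / 1.5 = 0.780.

0.780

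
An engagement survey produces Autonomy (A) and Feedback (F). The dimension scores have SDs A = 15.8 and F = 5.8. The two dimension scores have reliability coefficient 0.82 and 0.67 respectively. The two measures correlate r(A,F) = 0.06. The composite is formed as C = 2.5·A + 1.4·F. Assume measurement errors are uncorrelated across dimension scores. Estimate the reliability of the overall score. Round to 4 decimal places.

0.8182

Var(C) = 2.5²·15.8² + 1.4²·5.8² + 2·[3.5·15.8·5.8·0.06] = 1626.18 + 38.4888 = 1664.67.
Under uncorrelated errors the observed covariances equal the true-score covariances, so only the own-variance terms attenuate.
True-score variance = [2.5²·15.8²·0.82 + 1.4²·5.8²·0.67] + 38.4888 = 1323.58 + 38.4888 = 1362.07.
Reliability = 1362.07 / 1664.67 = 0.8182.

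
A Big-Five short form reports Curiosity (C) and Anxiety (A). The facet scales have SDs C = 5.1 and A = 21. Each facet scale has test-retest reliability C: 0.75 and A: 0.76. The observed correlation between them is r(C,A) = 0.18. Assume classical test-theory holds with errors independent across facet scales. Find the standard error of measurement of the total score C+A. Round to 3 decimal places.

10.599

Var(total) = 467.01 + 38.556 = 505.566.
True-score variance = 354.668 + 38.556 = 393.224, so reliability = 0.7778.
Error variance = 505.566 − 393.224 = 112.342; SEM = √112.342 = 10.599.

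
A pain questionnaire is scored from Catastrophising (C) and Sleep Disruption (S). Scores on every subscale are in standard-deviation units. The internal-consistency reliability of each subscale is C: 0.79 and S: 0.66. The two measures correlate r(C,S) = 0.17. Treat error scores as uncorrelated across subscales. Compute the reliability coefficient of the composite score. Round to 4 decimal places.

Var(C+S) = 2 + 2·[0.17] = 2 + 0.34 = 2.34.
Because errors are independent across components, Cov(Tᵢ,Tⱼ) = Cov(Xᵢ,Xⱼ); the off-diagonal part of the true-score variance is the same as above.
True-score variance = [0.79 + 0.66] + 0.34 = 1.45 + 0.34 = 1.79.
Reliability = 1.79 / 2.34 = 0.7650.

0.7650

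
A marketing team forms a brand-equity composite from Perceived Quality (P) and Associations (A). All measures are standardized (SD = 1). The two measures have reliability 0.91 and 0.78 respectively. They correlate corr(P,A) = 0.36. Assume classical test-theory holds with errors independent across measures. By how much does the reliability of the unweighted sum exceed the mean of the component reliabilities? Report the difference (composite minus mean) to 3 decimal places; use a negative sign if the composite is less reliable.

Var(sum) = 2 + 0.72 = 2.72; true-score variance = 1.69 + 0.72 = 2.41; composite reliability = 0.8860.
Mean component reliability = 0.8450.
Difference = 0.8860 − 0.8450 = 0.041.

0.041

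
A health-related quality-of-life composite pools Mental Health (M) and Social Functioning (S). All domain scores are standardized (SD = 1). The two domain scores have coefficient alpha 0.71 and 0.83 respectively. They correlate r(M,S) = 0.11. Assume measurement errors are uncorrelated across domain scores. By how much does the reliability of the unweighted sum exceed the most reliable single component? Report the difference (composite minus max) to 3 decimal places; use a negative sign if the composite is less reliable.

-0.037

Var(sum) = 2 + 0.22 = 2.22; true-score variance = 1.54 + 0.22 = 1.76; composite reliability = 0.7928.
Max component reliability = 0.8300.
Difference = 0.7928 − 0.8300 = -0.037.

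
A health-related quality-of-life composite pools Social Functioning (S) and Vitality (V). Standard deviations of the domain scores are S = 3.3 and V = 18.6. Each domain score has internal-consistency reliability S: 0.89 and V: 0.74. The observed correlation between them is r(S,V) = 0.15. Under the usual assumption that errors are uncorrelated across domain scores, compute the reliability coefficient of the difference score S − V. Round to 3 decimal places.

0.731

Var(S−V) = 3.3² + 18.6² − 2·3.3·18.6·0.15 = 356.85 − 18.414 = 338.436.
Under uncorrelated errors the observed covariances equal the true-score covariances, so only the own-variance terms attenuate.
True-score variance = [3.3²·0.89 + 18.6²·0.74] − 18.414 = 265.702 − 18.414 = 247.288.
Reliability = 247.288 / 338.436 = 0.731.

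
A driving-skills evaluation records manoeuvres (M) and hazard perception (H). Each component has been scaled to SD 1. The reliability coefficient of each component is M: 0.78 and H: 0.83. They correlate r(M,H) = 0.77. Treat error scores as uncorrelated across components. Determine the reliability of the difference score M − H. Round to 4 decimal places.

0.1522

Var(M−H) = 1 + 1 − 2·0.77 = 2 − 1.54 = 0.46.
Under uncorrelated errors the observed covariances equal the true-score covariances, so only the own-variance terms attenuate.
True-score variance = [0.78 + 0.83] − 1.54 = 1.61 − 1.54 = 0.07.
Reliability = 0.07 / 0.46 = 0.1522.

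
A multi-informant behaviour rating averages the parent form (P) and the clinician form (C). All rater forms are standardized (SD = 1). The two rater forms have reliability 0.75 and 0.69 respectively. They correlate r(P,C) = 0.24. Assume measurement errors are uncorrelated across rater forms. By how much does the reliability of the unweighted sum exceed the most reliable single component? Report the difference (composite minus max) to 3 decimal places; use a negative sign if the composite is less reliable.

Var(sum) = 2 + 0.48 = 2.48; true-score variance = 1.44 + 0.48 = 1.92; composite reliability = 0.7742.
Max component reliability = 0.7500.
Difference = 0.7742 − 0.7500 = 0.024.

0.024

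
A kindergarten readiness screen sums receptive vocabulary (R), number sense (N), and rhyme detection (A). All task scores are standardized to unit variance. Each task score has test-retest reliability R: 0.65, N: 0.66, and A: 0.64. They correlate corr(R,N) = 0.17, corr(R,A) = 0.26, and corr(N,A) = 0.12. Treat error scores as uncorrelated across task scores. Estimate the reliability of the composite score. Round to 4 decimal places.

0.7439

Var(R+N+A) = 3 + 2·[0.17 + 0.26 + 0.12] = 3 + 1.1 = 4.1.
With uncorrelated errors the cross-covariances are all true-score covariance, so they carry over unchanged; only the diagonal terms shrink to ρᵢσᵢ².
True-score variance = [0.65 + 0.66 + 0.64] + 1.1 = 1.95 + 1.1 = 3.05.
Reliability = 3.05 / 4.1 = 0.7439.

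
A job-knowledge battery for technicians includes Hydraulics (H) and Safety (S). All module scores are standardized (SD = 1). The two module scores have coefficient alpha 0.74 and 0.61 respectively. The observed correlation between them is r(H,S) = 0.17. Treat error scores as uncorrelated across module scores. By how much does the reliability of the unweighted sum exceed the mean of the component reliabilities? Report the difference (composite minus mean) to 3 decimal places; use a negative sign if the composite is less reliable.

Var(sum) = 2 + 0.34 = 2.34; true-score variance = 1.35 + 0.34 = 1.69; composite reliability = 0.7222.
Mean component reliability = 0.6750.
Difference = 0.7222 − 0.6750 = 0.047.

0.047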